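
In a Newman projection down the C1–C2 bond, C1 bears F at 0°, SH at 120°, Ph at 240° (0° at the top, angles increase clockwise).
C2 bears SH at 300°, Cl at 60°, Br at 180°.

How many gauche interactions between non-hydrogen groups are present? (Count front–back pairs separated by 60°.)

6

Non-H gauche pairs: F(0°)/SH(300°); F(0°)/Cl(60°); SH(120°)/Cl(60°); SH(120°)/Br(180°); Ph(240°)/SH(300°); Ph(240°)/Br(180°) — 6 interactions.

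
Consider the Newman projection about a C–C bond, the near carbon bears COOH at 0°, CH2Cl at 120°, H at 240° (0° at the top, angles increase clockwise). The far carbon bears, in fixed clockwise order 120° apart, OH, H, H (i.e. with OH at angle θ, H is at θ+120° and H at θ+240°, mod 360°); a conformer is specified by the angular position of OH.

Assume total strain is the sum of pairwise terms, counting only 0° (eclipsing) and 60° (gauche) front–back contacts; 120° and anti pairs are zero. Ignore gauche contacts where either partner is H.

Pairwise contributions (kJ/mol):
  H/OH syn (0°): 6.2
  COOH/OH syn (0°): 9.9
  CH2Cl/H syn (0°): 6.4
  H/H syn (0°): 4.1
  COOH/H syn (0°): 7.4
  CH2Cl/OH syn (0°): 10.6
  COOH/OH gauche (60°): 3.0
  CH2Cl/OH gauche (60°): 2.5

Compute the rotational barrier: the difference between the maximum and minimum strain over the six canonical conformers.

OH at 0° is eclipsed. COOH at 0° is eclipsed with OH at 0° (9.9); CH2Cl at 120° is eclipsed with H at 120° (6.4); H at 240° is eclipsed with H at 240° (4.1). Total 20.4 kJ/mol.
OH at 60° is staggered. COOH at 0° is gauche with OH at 60° (3.0); CH2Cl at 120° is gauche with OH at 60° (2.5). Total 5.5 kJ/mol.
OH at 120° is eclipsed. COOH at 0° is eclipsed with H at 0° (7.4); CH2Cl at 120° is eclipsed with OH at 120° (10.6); H at 240° is eclipsed with H at 240° (4.1). Total 22.1 kJ/mol.
OH at 180° is staggered. CH2Cl at 120° is gauche with OH at 180° (2.5). Total 2.5 kJ/mol.
OH at 240° is eclipsed. COOH at 0° is eclipsed with H at 0° (7.4); CH2Cl at 120° is eclipsed with H at 120° (6.4); H at 240° is eclipsed with OH at 240° (6.2). Total 20.0 kJ/mol.
OH at 300° is staggered. COOH at 0° is gauche with OH at 300° (3.0). Total 3.0 kJ/mol.
Max at 120° (22.1 kJ/mol), min at 180° (2.5 kJ/mol); barrier = 19.6 kJ/mol.

19.6 kJ/mol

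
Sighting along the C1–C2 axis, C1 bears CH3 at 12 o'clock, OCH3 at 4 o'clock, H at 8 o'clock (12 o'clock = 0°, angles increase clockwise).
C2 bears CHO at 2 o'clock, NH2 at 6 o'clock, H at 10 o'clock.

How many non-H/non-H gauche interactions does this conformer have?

Non-H gauche pairs: CH3(0°)/CHO(60°); OCH3(120°)/CHO(60°); OCH3(120°)/NH2(180°) — 3 interactions.

3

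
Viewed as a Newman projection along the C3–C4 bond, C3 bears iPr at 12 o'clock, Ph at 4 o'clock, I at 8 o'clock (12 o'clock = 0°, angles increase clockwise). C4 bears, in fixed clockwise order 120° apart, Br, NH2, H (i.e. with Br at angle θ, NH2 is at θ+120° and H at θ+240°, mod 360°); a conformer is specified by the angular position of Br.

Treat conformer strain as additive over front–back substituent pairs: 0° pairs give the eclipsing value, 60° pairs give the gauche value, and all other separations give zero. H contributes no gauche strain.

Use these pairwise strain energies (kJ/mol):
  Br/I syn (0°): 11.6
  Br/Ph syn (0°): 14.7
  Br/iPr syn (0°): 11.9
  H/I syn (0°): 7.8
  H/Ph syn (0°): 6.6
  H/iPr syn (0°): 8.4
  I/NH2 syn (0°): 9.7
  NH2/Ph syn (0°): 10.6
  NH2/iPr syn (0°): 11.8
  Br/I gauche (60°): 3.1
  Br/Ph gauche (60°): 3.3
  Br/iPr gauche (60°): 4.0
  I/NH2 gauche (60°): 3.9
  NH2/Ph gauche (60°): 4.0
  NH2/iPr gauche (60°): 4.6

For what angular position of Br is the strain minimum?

Br at 0° (eclipsed): iPr–Br eclipsed, Ph–NH2 eclipsed, I–H eclipsed; 11.9 + 10.6 + 7.8 = 30.3 kJ/mol.
Br at 60° (staggered): iPr–Br gauche, Ph–Br gauche, Ph–NH2 gauche, I–NH2 gauche; 4.0 + 3.3 + 4.0 + 3.9 = 15.2 kJ/mol.
Br at 120° (eclipsed): iPr–H eclipsed, Ph–Br eclipsed, I–NH2 eclipsed; 8.4 + 14.7 + 9.7 = 32.8 kJ/mol.
Br at 180° (staggered): iPr–NH2 gauche, Ph–Br gauche, I–Br gauche, I–NH2 gauche; 4.6 + 3.3 + 3.1 + 3.9 = 14.9 kJ/mol.
Br at 240° (eclipsed): iPr–NH2 eclipsed, Ph–H eclipsed, I–Br eclipsed; 11.8 + 6.6 + 11.6 = 30.0 kJ/mol.
Br at 300° (staggered): iPr–Br gauche, iPr–NH2 gauche, Ph–NH2 gauche, I–Br gauche; 4.0 + 4.6 + 4.0 + 3.1 = 15.7 kJ/mol.
The minimum (14.9 kJ/mol) occurs with Br at 180°.

180°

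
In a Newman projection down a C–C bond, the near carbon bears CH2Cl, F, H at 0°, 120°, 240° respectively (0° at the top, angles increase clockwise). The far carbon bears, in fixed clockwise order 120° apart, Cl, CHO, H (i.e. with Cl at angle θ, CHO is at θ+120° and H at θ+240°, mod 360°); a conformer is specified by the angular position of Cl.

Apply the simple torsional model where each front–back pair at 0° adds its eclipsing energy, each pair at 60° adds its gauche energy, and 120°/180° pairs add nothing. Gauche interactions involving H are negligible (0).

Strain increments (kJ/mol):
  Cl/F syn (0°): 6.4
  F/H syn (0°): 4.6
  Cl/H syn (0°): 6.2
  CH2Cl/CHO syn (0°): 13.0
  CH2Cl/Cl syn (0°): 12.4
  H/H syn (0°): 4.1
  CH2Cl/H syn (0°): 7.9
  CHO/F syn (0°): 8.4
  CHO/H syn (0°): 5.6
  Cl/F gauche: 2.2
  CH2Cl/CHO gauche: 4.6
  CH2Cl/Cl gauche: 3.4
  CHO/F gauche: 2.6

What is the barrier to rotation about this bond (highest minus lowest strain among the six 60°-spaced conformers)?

18.1 kJ/mol

Cl at 0° is eclipsed. CH2Cl at 0° is eclipsed with Cl at 0° (12.4); F at 120° is eclipsed with CHO at 120° (8.4); H at 240° is eclipsed with H at 240° (4.1). Total 24.9 kJ/mol.
Cl at 60° is staggered. CH2Cl at 0° is gauche with Cl at 60° (3.4); F at 120° is gauche with Cl at 60° (2.2); F at 120° is gauche with CHO at 180° (2.6). Total 8.2 kJ/mol.
Cl at 120° is eclipsed. CH2Cl at 0° is eclipsed with H at 0° (7.9); F at 120° is eclipsed with Cl at 120° (6.4); H at 240° is eclipsed with CHO at 240° (5.6). Total 19.9 kJ/mol.
Cl at 180° is staggered. CH2Cl at 0° is gauche with CHO at 300° (4.6); F at 120° is gauche with Cl at 180° (2.2). Total 6.8 kJ/mol.
Cl at 240° is eclipsed. CH2Cl at 0° is eclipsed with CHO at 0° (13.0); F at 120° is eclipsed with H at 120° (4.6); H at 240° is eclipsed with Cl at 240° (6.2). Total 23.8 kJ/mol.
Cl at 300° is staggered. CH2Cl at 0° is gauche with Cl at 300° (3.4); CH2Cl at 0° is gauche with CHO at 60° (4.6); F at 120° is gauche with CHO at 60° (2.6). Total 10.6 kJ/mol.
Max at 0° (24.9 kJ/mol), min at 180° (6.8 kJ/mol); barrier = 18.1 kJ/mol.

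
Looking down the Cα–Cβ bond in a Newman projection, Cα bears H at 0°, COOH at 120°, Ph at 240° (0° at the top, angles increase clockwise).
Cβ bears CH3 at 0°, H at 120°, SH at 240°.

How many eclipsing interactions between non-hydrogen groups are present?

Non-H eclipsing pairs: Ph(240°)/SH(240°) — 1 interaction.

1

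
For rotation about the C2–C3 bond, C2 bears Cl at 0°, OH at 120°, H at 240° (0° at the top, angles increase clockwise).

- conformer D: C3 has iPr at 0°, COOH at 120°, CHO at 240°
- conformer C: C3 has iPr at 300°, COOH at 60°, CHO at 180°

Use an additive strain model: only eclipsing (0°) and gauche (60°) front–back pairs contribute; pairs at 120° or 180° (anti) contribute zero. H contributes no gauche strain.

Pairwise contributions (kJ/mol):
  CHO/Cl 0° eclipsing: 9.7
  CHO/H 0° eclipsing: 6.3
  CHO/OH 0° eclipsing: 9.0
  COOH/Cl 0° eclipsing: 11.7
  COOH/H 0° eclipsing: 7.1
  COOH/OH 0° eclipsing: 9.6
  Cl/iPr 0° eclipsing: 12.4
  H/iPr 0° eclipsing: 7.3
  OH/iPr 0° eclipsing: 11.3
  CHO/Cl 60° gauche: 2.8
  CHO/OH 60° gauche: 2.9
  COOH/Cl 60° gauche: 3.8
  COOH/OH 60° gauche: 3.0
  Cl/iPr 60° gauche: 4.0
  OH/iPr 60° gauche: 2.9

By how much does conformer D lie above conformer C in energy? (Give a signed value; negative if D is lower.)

+14.6 kJ/mol

D (eclipsed): Cl–iPr eclipsed, OH–COOH eclipsed, H–CHO eclipsed; 12.4 + 9.6 + 6.3 = 28.3 kJ/mol.
C (staggered): Cl–iPr gauche, Cl–COOH gauche, OH–COOH gauche, OH–CHO gauche; 4.0 + 3.8 + 3.0 + 2.9 = 13.7 kJ/mol.
E(D) − E(C) = 28.3 − 13.7 = +14.6 kJ/mol.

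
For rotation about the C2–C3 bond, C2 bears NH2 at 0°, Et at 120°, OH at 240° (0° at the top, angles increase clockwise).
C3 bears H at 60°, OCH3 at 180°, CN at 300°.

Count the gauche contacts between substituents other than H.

Non-H gauche pairs: NH2(0°)/CN(300°); Et(120°)/OCH3(180°); OH(240°)/OCH3(180°); OH(240°)/CN(300°) — 4 interactions.

4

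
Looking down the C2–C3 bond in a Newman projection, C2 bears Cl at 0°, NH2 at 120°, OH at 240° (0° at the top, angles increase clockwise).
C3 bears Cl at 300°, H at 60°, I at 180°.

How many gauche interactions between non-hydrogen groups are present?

Non-H gauche pairs: Cl(0°)/Cl(300°); NH2(120°)/I(180°); OH(240°)/Cl(300°); OH(240°)/I(180°) — 4 interactions.

4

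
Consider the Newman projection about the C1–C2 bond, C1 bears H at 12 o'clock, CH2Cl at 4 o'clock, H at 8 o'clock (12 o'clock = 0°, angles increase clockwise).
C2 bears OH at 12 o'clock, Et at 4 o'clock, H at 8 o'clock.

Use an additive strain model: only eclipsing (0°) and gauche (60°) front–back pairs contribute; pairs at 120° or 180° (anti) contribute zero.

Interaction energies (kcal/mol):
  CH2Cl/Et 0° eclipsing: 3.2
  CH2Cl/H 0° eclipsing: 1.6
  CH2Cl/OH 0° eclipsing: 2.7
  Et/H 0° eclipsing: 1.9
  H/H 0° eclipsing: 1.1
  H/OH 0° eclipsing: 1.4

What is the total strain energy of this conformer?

5.7 kcal/mol

This conformer is eclipsed. H at 0° is eclipsed with OH at 0° (1.4); CH2Cl at 120° is eclipsed with Et at 120° (3.2); H at 240° is eclipsed with H at 240° (1.1). Total 5.7 kcal/mol.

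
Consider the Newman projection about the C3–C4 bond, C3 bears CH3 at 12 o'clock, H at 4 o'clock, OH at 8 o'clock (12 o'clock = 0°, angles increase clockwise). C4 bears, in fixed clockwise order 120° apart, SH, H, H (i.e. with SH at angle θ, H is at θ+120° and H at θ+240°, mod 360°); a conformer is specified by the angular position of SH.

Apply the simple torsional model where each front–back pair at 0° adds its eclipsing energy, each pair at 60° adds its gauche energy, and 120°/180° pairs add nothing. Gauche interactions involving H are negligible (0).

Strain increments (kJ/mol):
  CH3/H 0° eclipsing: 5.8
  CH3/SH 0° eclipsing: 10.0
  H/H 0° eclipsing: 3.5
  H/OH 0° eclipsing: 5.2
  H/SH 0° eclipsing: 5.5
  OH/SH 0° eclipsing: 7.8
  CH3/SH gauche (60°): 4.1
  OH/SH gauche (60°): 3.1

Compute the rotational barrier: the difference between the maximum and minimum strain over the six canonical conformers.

SH at 0° (eclipsed): CH3–SH eclipsed, H–H eclipsed, OH–H eclipsed; 10.0 + 3.5 + 5.2 = 18.7 kJ/mol.
SH at 60° (staggered): CH3–SH gauche; 4.1 = 4.1 kJ/mol.
SH at 120° (eclipsed): CH3–H eclipsed, H–SH eclipsed, OH–H eclipsed; 5.8 + 5.5 + 5.2 = 16.5 kJ/mol.
SH at 180° (staggered): OH–SH gauche; 3.1 = 3.1 kJ/mol.
SH at 240° (eclipsed): CH3–H eclipsed, H–H eclipsed, OH–SH eclipsed; 5.8 + 3.5 + 7.8 = 17.1 kJ/mol.
SH at 300° (staggered): CH3–SH gauche, OH–SH gauche; 4.1 + 3.1 = 7.2 kJ/mol.
Max at 0° (18.7 kJ/mol), min at 180° (3.1 kJ/mol); barrier = 15.6 kJ/mol.

15.6 kJ/mol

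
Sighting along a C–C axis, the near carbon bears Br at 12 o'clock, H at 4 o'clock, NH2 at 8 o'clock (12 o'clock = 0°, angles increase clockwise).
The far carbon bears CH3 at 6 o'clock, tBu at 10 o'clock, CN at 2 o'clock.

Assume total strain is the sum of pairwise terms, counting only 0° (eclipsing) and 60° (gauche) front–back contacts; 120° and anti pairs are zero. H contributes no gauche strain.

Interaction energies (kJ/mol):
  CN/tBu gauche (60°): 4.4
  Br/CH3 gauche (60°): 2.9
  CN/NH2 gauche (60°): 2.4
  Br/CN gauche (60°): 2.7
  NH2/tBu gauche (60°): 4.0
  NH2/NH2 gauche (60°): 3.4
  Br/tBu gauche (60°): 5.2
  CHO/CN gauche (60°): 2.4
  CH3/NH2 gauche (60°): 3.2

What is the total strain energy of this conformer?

15.1 kJ/mol

This conformer (staggered): Br(0°)/tBu(300°) gauche 5.2; Br(0°)/CN(60°) gauche 2.7; NH2(240°)/CH3(180°) gauche 3.2; NH2(240°)/tBu(300°) gauche 4.0 → 15.1 kJ/mol.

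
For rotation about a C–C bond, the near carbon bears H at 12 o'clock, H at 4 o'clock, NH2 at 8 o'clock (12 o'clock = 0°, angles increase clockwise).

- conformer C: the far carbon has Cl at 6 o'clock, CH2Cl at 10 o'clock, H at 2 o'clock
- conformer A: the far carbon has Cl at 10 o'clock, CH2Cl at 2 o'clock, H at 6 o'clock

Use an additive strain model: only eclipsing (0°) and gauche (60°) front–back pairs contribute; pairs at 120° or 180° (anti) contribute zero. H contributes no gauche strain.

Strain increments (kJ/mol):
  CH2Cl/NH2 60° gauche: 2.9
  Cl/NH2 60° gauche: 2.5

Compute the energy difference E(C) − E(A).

+2.9 kJ/mol

C (staggered): NH2(240°)/Cl(180°) gauche 2.5; NH2(240°)/CH2Cl(300°) gauche 2.9 → 5.4 kJ/mol.
A (staggered): NH2(240°)/Cl(300°) gauche 2.5 → 2.5 kJ/mol.
E(C) − E(A) = 5.4 − 2.5 = +2.9 kJ/mol.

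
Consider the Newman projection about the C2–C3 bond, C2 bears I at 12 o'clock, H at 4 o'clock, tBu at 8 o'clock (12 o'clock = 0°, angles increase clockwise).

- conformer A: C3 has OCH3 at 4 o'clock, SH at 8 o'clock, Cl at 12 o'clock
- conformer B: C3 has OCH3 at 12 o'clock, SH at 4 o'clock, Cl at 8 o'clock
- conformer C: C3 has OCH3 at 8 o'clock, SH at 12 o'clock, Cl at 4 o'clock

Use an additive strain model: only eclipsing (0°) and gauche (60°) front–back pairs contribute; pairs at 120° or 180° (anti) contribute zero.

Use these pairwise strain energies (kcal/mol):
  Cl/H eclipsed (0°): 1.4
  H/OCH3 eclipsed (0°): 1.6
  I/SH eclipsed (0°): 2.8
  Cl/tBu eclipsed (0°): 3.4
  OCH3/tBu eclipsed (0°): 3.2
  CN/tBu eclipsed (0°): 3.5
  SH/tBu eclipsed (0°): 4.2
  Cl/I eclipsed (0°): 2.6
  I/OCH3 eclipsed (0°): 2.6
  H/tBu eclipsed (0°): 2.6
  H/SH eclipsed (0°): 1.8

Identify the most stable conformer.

A (eclipsed): I–Cl eclipsed, H–OCH3 eclipsed, tBu–SH eclipsed; 2.6 + 1.6 + 4.2 = 8.4 kcal/mol.
B (eclipsed): I–OCH3 eclipsed, H–SH eclipsed, tBu–Cl eclipsed; 2.6 + 1.8 + 3.4 = 7.8 kcal/mol.
C (eclipsed): I–SH eclipsed, H–Cl eclipsed, tBu–OCH3 eclipsed; 2.8 + 1.4 + 3.2 = 7.4 kcal/mol.
C has the lowest total (7.4 kcal/mol).

C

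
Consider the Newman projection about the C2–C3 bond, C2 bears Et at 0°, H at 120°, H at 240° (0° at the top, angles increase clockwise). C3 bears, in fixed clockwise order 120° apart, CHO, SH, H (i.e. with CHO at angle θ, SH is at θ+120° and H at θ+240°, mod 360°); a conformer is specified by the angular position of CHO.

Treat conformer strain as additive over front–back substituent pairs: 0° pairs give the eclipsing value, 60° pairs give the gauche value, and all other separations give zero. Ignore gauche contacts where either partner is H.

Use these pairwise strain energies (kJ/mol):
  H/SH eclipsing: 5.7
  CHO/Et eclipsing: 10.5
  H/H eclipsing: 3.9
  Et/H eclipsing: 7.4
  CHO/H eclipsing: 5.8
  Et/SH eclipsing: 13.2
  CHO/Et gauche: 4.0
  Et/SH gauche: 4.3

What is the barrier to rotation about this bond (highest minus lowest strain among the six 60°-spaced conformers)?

18.9 kJ/mol

CHO at 0° (eclipsed): Et(0°)/CHO(0°) eclipsed 10.5; H(120°)/SH(120°) eclipsed 5.7; H(240°)/H(240°) eclipsed 3.9 → 20.1 kJ/mol.
CHO at 60° (staggered): Et(0°)/CHO(60°) gauche 4.0 → 4.0 kJ/mol.
CHO at 120° (eclipsed): Et(0°)/H(0°) eclipsed 7.4; H(120°)/CHO(120°) eclipsed 5.8; H(240°)/SH(240°) eclipsed 5.7 → 18.9 kJ/mol.
CHO at 180° (staggered): Et(0°)/SH(300°) gauche 4.3 → 4.3 kJ/mol.
CHO at 240° (eclipsed): Et(0°)/SH(0°) eclipsed 13.2; H(120°)/H(120°) eclipsed 3.9; H(240°)/CHO(240°) eclipsed 5.8 → 22.9 kJ/mol.
CHO at 300° (staggered): Et(0°)/CHO(300°) gauche 4.0; Et(0°)/SH(60°) gauche 4.3 → 8.3 kJ/mol.
Max at 240° (22.9 kJ/mol), min at 60° (4.0 kJ/mol); barrier = 18.9 kJ/mol.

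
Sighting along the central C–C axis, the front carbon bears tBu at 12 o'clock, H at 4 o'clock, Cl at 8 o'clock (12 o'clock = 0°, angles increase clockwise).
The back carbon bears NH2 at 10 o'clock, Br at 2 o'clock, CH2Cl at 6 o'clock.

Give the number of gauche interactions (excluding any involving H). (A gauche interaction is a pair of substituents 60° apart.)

Non-H gauche pairs: tBu(0°)/NH2(300°); tBu(0°)/Br(60°); Cl(240°)/NH2(300°); Cl(240°)/CH2Cl(180°) — 4 interactions.

4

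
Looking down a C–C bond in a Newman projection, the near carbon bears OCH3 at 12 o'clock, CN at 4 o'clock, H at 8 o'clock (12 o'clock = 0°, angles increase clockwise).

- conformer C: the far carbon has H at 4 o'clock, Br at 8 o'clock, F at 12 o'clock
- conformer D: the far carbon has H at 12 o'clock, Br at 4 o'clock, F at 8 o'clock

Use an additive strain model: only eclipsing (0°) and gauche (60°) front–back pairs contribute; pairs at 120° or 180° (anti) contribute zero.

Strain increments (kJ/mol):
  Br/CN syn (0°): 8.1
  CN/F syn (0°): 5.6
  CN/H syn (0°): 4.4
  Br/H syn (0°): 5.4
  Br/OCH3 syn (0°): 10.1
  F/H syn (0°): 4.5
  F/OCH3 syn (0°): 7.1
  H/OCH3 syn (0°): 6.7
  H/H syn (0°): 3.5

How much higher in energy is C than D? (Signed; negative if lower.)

C is eclipsed. OCH3 at 0° is eclipsed with F at 0° (7.1); CN at 120° is eclipsed with H at 120° (4.4); H at 240° is eclipsed with Br at 240° (5.4). Total 16.9 kJ/mol.
D is eclipsed. OCH3 at 0° is eclipsed with H at 0° (6.7); CN at 120° is eclipsed with Br at 120° (8.1); H at 240° is eclipsed with F at 240° (4.5). Total 19.3 kJ/mol.
E(C) − E(D) = 16.9 − 19.3 = -2.4 kJ/mol.

-2.4 kJ/mol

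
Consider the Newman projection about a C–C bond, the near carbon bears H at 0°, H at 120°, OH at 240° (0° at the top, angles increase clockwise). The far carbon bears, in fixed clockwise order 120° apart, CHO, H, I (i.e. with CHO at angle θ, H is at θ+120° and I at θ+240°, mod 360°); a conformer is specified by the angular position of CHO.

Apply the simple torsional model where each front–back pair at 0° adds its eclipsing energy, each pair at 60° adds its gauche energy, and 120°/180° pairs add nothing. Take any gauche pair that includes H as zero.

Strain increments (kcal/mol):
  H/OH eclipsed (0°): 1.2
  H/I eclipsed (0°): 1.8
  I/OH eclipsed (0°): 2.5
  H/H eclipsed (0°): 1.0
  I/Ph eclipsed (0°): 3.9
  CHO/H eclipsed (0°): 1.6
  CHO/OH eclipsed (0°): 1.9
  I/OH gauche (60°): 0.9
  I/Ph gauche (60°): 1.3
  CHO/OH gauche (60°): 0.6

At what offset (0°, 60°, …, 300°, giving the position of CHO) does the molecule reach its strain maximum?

CHO at 0° (eclipsed): H(0°)/CHO(0°) eclipsed 1.6; H(120°)/H(120°) eclipsed 1.0; OH(240°)/I(240°) eclipsed 2.5 → 5.1 kcal/mol.
CHO at 60° (staggered): OH(240°)/I(300°) gauche 0.9 → 0.9 kcal/mol.
CHO at 120° (eclipsed): H(0°)/I(0°) eclipsed 1.8; H(120°)/CHO(120°) eclipsed 1.6; OH(240°)/H(240°) eclipsed 1.2 → 4.6 kcal/mol.
CHO at 180° (staggered): OH(240°)/CHO(180°) gauche 0.6 → 0.6 kcal/mol.
CHO at 240° (eclipsed): H(0°)/H(0°) eclipsed 1.0; H(120°)/I(120°) eclipsed 1.8; OH(240°)/CHO(240°) eclipsed 1.9 → 4.7 kcal/mol.
CHO at 300° (staggered): OH(240°)/CHO(300°) gauche 0.6; OH(240°)/I(180°) gauche 0.9 → 1.5 kcal/mol.
The maximum (5.1 kcal/mol) occurs with CHO at 0°.

0°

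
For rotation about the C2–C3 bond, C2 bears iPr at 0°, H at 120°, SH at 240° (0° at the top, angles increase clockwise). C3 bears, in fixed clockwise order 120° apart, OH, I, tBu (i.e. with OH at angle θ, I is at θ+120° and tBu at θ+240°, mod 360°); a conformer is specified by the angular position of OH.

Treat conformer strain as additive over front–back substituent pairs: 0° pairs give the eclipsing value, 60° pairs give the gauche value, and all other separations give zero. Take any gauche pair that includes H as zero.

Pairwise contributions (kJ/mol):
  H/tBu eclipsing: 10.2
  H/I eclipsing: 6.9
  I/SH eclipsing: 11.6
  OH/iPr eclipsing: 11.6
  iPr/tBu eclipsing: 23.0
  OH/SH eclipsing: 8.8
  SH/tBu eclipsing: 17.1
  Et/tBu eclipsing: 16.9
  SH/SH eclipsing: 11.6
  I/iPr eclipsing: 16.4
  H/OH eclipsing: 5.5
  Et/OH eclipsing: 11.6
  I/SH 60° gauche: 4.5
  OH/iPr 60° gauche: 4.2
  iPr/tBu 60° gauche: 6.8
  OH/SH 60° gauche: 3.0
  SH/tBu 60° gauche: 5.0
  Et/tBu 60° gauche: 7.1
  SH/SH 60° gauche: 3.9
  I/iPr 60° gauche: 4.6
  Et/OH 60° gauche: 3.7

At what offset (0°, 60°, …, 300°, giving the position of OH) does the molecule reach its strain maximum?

OH at 0° is eclipsed. iPr at 0° is eclipsed with OH at 0° (11.6); H at 120° is eclipsed with I at 120° (6.9); SH at 240° is eclipsed with tBu at 240° (17.1). Total 35.6 kJ/mol.
OH at 60° is staggered. iPr at 0° is gauche with OH at 60° (4.2); iPr at 0° is gauche with tBu at 300° (6.8); SH at 240° is gauche with I at 180° (4.5); SH at 240° is gauche with tBu at 300° (5.0). Total 20.5 kJ/mol.
OH at 120° is eclipsed. iPr at 0° is eclipsed with tBu at 0° (23.0); H at 120° is eclipsed with OH at 120° (5.5); SH at 240° is eclipsed with I at 240° (11.6). Total 40.1 kJ/mol.
OH at 180° is staggered. iPr at 0° is gauche with I at 300° (4.6); iPr at 0° is gauche with tBu at 60° (6.8); SH at 240° is gauche with OH at 180° (3.0); SH at 240° is gauche with I at 300° (4.5). Total 18.9 kJ/mol.
OH at 240° is eclipsed. iPr at 0° is eclipsed with I at 0° (16.4); H at 120° is eclipsed with tBu at 120° (10.2); SH at 240° is eclipsed with OH at 240° (8.8). Total 35.4 kJ/mol.
OH at 300° is staggered. iPr at 0° is gauche with OH at 300° (4.2); iPr at 0° is gauche with I at 60° (4.6); SH at 240° is gauche with OH at 300° (3.0); SH at 240° is gauche with tBu at 180° (5.0). Total 16.8 kJ/mol.
The maximum (40.1 kJ/mol) occurs with OH at 120°.

120°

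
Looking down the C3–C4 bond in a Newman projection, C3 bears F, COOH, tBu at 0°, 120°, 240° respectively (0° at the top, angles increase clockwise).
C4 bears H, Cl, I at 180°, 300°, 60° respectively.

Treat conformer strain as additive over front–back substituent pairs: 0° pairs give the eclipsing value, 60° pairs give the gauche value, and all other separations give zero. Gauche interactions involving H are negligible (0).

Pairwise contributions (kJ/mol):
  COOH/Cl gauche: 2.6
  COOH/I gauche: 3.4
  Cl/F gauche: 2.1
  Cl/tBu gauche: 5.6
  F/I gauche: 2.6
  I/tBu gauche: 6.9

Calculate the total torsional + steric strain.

13.7 kJ/mol

This conformer (staggered): F(0°)/Cl(300°) gauche 2.1; F(0°)/I(60°) gauche 2.6; COOH(120°)/I(60°) gauche 3.4; tBu(240°)/Cl(300°) gauche 5.6 → 13.7 kJ/mol.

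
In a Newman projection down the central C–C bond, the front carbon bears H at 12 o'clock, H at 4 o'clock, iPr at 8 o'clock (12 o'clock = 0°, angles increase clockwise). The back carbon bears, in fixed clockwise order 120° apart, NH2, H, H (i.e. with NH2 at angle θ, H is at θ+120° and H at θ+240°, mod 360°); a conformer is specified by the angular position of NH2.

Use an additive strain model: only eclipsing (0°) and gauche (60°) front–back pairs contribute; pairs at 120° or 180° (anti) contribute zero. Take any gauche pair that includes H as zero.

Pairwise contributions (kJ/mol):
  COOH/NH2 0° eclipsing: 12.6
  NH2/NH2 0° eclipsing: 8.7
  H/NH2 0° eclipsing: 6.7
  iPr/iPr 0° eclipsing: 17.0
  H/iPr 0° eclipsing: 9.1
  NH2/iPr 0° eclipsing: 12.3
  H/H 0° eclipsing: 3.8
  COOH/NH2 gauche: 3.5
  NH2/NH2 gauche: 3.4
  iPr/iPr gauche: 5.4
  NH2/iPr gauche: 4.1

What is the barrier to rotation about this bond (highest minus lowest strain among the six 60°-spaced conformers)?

NH2 at 0° (eclipsed): H–NH2 eclipsed, H–H eclipsed, iPr–H eclipsed; 6.7 + 3.8 + 9.1 = 19.6 kJ/mol.
NH2 at 60° (staggered): no non-H gauche contacts → 0.0 kJ/mol.
NH2 at 120° (eclipsed): H–H eclipsed, H–NH2 eclipsed, iPr–H eclipsed; 3.8 + 6.7 + 9.1 = 19.6 kJ/mol.
NH2 at 180° (staggered): iPr–NH2 gauche; 4.1 = 4.1 kJ/mol.
NH2 at 240° (eclipsed): H–H eclipsed, H–H eclipsed, iPr–NH2 eclipsed; 3.8 + 3.8 + 12.3 = 19.9 kJ/mol.
NH2 at 300° (staggered): iPr–NH2 gauche; 4.1 = 4.1 kJ/mol.
Max at 240° (19.9 kJ/mol), min at 60° (0.0 kJ/mol); barrier = 19.9 kJ/mol.

19.9 kJ/mol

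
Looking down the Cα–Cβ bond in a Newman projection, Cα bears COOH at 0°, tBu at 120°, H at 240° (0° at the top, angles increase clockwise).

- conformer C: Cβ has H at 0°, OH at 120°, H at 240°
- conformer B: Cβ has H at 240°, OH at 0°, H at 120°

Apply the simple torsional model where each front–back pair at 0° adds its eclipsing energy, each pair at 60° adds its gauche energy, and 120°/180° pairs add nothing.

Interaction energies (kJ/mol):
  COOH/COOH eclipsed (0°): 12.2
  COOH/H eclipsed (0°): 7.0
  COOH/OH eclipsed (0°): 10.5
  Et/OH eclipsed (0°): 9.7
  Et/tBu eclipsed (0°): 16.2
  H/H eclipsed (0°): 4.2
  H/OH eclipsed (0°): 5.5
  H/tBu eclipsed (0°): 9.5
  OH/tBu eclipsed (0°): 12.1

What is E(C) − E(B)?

-0.9 kJ/mol

C is eclipsed. COOH at 0° is eclipsed with H at 0° (7.0); tBu at 120° is eclipsed with OH at 120° (12.1); H at 240° is eclipsed with H at 240° (4.2). Total 23.3 kJ/mol.
B is eclipsed. COOH at 0° is eclipsed with OH at 0° (10.5); tBu at 120° is eclipsed with H at 120° (9.5); H at 240° is eclipsed with H at 240° (4.2). Total 24.2 kJ/mol.
E(C) − E(B) = 23.3 − 24.2 = -0.9 kJ/mol.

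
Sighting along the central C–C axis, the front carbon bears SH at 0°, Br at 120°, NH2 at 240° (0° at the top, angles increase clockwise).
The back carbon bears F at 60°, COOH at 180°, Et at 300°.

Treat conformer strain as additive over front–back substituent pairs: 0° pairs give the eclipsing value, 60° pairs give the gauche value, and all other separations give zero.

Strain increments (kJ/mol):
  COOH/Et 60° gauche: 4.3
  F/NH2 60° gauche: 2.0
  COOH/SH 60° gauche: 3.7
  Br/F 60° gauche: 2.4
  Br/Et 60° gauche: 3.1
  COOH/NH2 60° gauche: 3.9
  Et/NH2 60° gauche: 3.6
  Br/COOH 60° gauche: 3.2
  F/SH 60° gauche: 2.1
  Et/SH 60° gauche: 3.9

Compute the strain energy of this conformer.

19.1 kJ/mol

This conformer (staggered): SH(0°)/F(60°) gauche 2.1; SH(0°)/Et(300°) gauche 3.9; Br(120°)/F(60°) gauche 2.4; Br(120°)/COOH(180°) gauche 3.2; NH2(240°)/COOH(180°) gauche 3.9; NH2(240°)/Et(300°) gauche 3.6 → 19.1 kJ/mol.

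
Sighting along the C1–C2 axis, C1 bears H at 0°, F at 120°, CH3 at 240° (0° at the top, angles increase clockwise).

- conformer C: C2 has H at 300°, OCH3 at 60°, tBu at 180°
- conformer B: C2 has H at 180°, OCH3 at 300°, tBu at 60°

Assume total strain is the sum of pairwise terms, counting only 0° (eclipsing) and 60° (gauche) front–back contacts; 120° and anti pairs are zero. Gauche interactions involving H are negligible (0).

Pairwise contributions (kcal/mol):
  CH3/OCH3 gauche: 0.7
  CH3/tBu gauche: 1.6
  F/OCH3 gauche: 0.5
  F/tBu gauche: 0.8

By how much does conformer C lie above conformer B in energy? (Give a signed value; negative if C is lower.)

+1.4 kcal/mol

C (staggered): F–OCH3 gauche, F–tBu gauche, CH3–tBu gauche; 0.5 + 0.8 + 1.6 = 2.9 kcal/mol.
B (staggered): F–tBu gauche, CH3–OCH3 gauche; 0.8 + 0.7 = 1.5 kcal/mol.
E(C) − E(B) = 2.9 − 1.5 = +1.4 kcal/mol.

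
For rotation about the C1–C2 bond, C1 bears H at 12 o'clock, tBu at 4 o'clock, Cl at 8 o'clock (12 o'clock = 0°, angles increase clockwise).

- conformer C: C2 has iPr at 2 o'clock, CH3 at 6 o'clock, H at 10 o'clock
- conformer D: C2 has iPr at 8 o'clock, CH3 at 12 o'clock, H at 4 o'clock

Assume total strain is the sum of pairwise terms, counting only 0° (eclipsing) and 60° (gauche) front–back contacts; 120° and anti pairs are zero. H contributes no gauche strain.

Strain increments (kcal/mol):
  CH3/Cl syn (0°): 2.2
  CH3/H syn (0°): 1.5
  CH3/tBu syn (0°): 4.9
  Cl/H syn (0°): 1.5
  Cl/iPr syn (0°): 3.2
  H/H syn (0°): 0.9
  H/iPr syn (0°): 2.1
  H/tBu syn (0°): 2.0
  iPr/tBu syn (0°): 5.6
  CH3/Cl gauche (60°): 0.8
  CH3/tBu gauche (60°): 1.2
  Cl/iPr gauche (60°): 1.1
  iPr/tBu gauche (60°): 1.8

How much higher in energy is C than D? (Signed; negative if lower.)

C (staggered): tBu(120°)/iPr(60°) gauche 1.8; tBu(120°)/CH3(180°) gauche 1.2; Cl(240°)/CH3(180°) gauche 0.8 → 3.8 kcal/mol.
D (eclipsed): H(0°)/CH3(0°) eclipsed 1.5; tBu(120°)/H(120°) eclipsed 2.0; Cl(240°)/iPr(240°) eclipsed 3.2 → 6.7 kcal/mol.
E(C) − E(D) = 3.8 − 6.7 = -2.9 kcal/mol.

-2.9 kcal/mol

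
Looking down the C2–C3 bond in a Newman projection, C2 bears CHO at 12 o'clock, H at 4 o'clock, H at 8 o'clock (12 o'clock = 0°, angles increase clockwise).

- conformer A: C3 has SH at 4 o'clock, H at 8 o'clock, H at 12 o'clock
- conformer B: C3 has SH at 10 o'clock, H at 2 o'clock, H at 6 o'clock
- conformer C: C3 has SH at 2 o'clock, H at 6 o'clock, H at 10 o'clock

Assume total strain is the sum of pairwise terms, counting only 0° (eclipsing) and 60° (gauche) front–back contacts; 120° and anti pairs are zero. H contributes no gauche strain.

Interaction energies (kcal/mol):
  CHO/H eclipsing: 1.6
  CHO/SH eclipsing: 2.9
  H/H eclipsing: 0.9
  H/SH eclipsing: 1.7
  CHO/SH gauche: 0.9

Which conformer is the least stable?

A

A (eclipsed): CHO–H eclipsed, H–SH eclipsed, H–H eclipsed; 1.6 + 1.7 + 0.9 = 4.2 kcal/mol.
B (staggered): CHO–SH gauche; 0.9 = 0.9 kcal/mol.
C (staggered): CHO–SH gauche; 0.9 = 0.9 kcal/mol.
A has the highest total (4.2 kcal/mol).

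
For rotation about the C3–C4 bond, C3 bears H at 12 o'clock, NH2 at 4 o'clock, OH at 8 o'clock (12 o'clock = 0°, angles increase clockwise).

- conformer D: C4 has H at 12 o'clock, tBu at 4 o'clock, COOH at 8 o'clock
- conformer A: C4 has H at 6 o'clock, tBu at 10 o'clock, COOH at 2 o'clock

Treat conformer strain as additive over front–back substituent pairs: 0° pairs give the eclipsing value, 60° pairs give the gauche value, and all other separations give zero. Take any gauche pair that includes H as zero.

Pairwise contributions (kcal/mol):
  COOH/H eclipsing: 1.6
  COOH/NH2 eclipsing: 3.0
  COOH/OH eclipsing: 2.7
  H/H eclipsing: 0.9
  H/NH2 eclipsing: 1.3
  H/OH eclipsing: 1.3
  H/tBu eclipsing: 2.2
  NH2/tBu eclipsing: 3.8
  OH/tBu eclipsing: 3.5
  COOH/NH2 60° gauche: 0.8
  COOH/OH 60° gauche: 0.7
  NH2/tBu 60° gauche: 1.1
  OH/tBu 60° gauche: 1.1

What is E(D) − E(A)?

D is eclipsed. H at 0° is eclipsed with H at 0° (0.9); NH2 at 120° is eclipsed with tBu at 120° (3.8); OH at 240° is eclipsed with COOH at 240° (2.7). Total 7.4 kcal/mol.
A is staggered. NH2 at 120° is gauche with COOH at 60° (0.8); OH at 240° is gauche with tBu at 300° (1.1). Total 1.9 kcal/mol.
E(D) − E(A) = 7.4 − 1.9 = +5.5 kcal/mol.

+5.5 kcal/mol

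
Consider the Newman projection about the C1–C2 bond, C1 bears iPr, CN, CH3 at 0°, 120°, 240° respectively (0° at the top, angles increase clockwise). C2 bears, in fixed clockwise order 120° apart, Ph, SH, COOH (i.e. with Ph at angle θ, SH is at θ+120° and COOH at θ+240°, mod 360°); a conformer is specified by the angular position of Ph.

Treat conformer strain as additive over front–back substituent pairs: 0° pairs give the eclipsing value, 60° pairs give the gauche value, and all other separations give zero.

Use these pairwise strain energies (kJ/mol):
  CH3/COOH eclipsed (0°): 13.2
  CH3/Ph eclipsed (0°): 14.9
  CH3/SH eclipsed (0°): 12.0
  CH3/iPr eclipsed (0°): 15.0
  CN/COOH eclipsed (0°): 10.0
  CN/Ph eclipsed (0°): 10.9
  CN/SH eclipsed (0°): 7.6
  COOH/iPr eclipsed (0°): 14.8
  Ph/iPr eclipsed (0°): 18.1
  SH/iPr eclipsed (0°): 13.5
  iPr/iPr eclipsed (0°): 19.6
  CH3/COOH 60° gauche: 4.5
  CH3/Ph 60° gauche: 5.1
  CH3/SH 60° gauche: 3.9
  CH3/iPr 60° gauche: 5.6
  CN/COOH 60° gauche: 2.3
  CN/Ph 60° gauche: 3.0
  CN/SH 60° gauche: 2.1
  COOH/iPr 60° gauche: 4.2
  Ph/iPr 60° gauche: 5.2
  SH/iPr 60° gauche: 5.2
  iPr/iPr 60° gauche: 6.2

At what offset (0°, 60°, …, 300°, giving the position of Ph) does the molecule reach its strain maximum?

0°

Ph at 0° is eclipsed. iPr at 0° is eclipsed with Ph at 0° (18.1); CN at 120° is eclipsed with SH at 120° (7.6); CH3 at 240° is eclipsed with COOH at 240° (13.2). Total 38.9 kJ/mol.
Ph at 60° is staggered. iPr at 0° is gauche with Ph at 60° (5.2); iPr at 0° is gauche with COOH at 300° (4.2); CN at 120° is gauche with Ph at 60° (3.0); CN at 120° is gauche with SH at 180° (2.1); CH3 at 240° is gauche with SH at 180° (3.9); CH3 at 240° is gauche with COOH at 300° (4.5). Total 22.9 kJ/mol.
Ph at 120° is eclipsed. iPr at 0° is eclipsed with COOH at 0° (14.8); CN at 120° is eclipsed with Ph at 120° (10.9); CH3 at 240° is eclipsed with SH at 240° (12.0). Total 37.7 kJ/mol.
Ph at 180° is staggered. iPr at 0° is gauche with SH at 300° (5.2); iPr at 0° is gauche with COOH at 60° (4.2); CN at 120° is gauche with Ph at 180° (3.0); CN at 120° is gauche with COOH at 60° (2.3); CH3 at 240° is gauche with Ph at 180° (5.1); CH3 at 240° is gauche with SH at 300° (3.9). Total 23.7 kJ/mol.
Ph at 240° is eclipsed. iPr at 0° is eclipsed with SH at 0° (13.5); CN at 120° is eclipsed with COOH at 120° (10.0); CH3 at 240° is eclipsed with Ph at 240° (14.9). Total 38.4 kJ/mol.
Ph at 300° is staggered. iPr at 0° is gauche with Ph at 300° (5.2); iPr at 0° is gauche with SH at 60° (5.2); CN at 120° is gauche with SH at 60° (2.1); CN at 120° is gauche with COOH at 180° (2.3); CH3 at 240° is gauche with Ph at 300° (5.1); CH3 at 240° is gauche with COOH at 180° (4.5). Total 24.4 kJ/mol.
The maximum (38.9 kJ/mol) occurs with Ph at 0°.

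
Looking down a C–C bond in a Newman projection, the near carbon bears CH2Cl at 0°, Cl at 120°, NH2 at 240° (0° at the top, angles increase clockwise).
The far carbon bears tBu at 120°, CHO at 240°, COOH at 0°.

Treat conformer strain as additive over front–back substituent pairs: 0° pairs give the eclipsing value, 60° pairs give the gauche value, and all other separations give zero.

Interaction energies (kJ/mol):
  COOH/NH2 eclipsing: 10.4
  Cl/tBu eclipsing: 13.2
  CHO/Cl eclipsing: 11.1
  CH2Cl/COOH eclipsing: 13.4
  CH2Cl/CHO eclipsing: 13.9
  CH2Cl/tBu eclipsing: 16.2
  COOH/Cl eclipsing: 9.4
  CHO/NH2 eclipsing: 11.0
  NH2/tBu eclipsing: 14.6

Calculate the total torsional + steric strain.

37.6 kJ/mol

This conformer is eclipsed. CH2Cl at 0° is eclipsed with COOH at 0° (13.4); Cl at 120° is eclipsed with tBu at 120° (13.2); NH2 at 240° is eclipsed with CHO at 240° (11.0). Total 37.6 kJ/mol.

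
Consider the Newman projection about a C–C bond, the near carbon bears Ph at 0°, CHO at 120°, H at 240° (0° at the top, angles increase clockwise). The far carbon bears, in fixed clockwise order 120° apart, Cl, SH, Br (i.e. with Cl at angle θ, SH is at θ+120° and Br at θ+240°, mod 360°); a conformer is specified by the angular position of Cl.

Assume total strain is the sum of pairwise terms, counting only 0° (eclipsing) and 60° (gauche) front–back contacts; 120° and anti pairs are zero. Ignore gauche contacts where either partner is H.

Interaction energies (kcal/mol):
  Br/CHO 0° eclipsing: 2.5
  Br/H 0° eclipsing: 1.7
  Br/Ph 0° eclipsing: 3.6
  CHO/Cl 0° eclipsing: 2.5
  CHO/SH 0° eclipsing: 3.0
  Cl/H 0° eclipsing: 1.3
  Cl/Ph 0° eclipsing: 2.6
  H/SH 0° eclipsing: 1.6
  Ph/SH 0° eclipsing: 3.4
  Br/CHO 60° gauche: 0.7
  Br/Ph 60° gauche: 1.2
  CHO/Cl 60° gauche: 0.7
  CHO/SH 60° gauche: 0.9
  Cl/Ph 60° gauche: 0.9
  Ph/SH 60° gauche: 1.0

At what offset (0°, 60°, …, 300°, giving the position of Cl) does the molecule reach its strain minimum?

300°

Cl at 0° (eclipsed): Ph(0°)/Cl(0°) eclipsed 2.6; CHO(120°)/SH(120°) eclipsed 3.0; H(240°)/Br(240°) eclipsed 1.7 → 7.3 kcal/mol.
Cl at 60° (staggered): Ph(0°)/Cl(60°) gauche 0.9; Ph(0°)/Br(300°) gauche 1.2; CHO(120°)/Cl(60°) gauche 0.7; CHO(120°)/SH(180°) gauche 0.9 → 3.7 kcal/mol.
Cl at 120° (eclipsed): Ph(0°)/Br(0°) eclipsed 3.6; CHO(120°)/Cl(120°) eclipsed 2.5; H(240°)/SH(240°) eclipsed 1.6 → 7.7 kcal/mol.
Cl at 180° (staggered): Ph(0°)/SH(300°) gauche 1.0; Ph(0°)/Br(60°) gauche 1.2; CHO(120°)/Cl(180°) gauche 0.7; CHO(120°)/Br(60°) gauche 0.7 → 3.6 kcal/mol.
Cl at 240° (eclipsed): Ph(0°)/SH(0°) eclipsed 3.4; CHO(120°)/Br(120°) eclipsed 2.5; H(240°)/Cl(240°) eclipsed 1.3 → 7.2 kcal/mol.
Cl at 300° (staggered): Ph(0°)/Cl(300°) gauche 0.9; Ph(0°)/SH(60°) gauche 1.0; CHO(120°)/SH(60°) gauche 0.9; CHO(120°)/Br(180°) gauche 0.7 → 3.5 kcal/mol.
The minimum (3.5 kcal/mol) occurs with Cl at 300°.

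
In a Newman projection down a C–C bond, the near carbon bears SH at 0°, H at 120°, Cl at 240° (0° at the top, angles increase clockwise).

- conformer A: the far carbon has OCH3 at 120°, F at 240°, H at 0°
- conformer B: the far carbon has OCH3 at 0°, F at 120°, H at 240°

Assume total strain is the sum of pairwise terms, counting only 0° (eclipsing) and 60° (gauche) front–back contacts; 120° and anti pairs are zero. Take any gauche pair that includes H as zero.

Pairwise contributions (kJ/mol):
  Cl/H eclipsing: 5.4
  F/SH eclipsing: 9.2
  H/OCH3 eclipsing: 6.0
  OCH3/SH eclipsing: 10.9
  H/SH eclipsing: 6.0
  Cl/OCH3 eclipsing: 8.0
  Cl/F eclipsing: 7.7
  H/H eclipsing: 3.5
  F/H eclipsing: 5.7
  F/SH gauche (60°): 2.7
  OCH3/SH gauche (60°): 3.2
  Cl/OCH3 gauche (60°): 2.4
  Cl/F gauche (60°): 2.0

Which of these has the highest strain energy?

A is eclipsed. SH at 0° is eclipsed with H at 0° (6.0); H at 120° is eclipsed with OCH3 at 120° (6.0); Cl at 240° is eclipsed with F at 240° (7.7). Total 19.7 kJ/mol.
B is eclipsed. SH at 0° is eclipsed with OCH3 at 0° (10.9); H at 120° is eclipsed with F at 120° (5.7); Cl at 240° is eclipsed with H at 240° (5.4). Total 22.0 kJ/mol.
B has the highest total (22.0 kJ/mol).

B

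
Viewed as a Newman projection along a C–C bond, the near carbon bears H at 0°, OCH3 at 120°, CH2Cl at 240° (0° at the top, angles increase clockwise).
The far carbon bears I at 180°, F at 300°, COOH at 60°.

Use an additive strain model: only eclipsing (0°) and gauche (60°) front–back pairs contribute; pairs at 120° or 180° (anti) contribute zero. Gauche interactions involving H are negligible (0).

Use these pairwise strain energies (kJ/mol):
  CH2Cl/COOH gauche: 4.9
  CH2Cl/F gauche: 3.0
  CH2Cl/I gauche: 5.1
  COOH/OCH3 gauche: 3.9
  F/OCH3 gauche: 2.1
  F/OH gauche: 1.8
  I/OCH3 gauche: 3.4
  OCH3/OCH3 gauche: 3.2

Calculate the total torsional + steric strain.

This conformer is staggered. OCH3 at 120° is gauche with I at 180° (3.4); OCH3 at 120° is gauche with COOH at 60° (3.9); CH2Cl at 240° is gauche with I at 180° (5.1); CH2Cl at 240° is gauche with F at 300° (3.0). Total 15.4 kJ/mol.

15.4 kJ/mol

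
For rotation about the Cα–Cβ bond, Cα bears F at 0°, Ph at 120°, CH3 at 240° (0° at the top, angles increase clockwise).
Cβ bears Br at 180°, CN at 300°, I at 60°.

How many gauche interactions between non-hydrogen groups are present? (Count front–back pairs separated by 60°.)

6

Non-H gauche pairs: F(0°)/CN(300°); F(0°)/I(60°); Ph(120°)/Br(180°); Ph(120°)/I(60°); CH3(240°)/Br(180°); CH3(240°)/CN(300°) — 6 interactions.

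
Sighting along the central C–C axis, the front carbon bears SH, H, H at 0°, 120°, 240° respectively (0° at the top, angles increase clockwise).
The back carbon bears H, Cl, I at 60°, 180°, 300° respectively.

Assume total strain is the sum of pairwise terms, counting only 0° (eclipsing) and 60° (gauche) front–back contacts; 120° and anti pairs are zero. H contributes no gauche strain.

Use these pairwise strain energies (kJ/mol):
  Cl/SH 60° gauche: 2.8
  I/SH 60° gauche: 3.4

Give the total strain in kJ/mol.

3.4 kJ/mol

This conformer is staggered. SH at 0° is gauche with I at 300° (3.4). Total 3.4 kJ/mol.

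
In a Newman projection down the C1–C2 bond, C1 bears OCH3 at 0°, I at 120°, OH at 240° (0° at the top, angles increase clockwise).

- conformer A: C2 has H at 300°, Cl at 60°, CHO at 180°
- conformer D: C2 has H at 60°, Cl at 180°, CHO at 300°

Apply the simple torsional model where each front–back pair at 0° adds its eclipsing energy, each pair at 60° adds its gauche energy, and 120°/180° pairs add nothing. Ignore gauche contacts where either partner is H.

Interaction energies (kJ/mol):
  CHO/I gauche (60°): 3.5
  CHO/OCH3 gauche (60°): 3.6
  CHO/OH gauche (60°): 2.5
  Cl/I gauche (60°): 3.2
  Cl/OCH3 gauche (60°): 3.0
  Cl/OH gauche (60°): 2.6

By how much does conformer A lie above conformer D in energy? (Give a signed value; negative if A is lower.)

+0.3 kJ/mol

A (staggered): OCH3–Cl gauche, I–Cl gauche, I–CHO gauche, OH–CHO gauche; 3.0 + 3.2 + 3.5 + 2.5 = 12.2 kJ/mol.
D (staggered): OCH3–CHO gauche, I–Cl gauche, OH–Cl gauche, OH–CHO gauche; 3.6 + 3.2 + 2.6 + 2.5 = 11.9 kJ/mol.
E(A) − E(D) = 12.2 − 11.9 = +0.3 kJ/mol.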